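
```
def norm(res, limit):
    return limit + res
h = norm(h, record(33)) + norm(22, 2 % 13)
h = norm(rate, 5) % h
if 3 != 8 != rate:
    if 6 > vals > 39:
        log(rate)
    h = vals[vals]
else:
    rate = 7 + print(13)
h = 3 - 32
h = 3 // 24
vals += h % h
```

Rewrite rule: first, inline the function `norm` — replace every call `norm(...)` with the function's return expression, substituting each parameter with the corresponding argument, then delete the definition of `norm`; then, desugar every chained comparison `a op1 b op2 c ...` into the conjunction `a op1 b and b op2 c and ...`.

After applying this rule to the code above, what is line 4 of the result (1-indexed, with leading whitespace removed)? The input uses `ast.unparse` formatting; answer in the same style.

if 6 > vals and vals > 39:

Transformed code:
h = record(33) + h + (2 % 13 + 22)
h = (5 + rate) % h
if 3 != 8 and 8 != rate:
    if 6 > vals and vals > 39:
        log(rate)
    h = vals[vals]
else:
    rate = 7 + print(13)
h = 3 - 32
h = 3 // 24
vals += h % h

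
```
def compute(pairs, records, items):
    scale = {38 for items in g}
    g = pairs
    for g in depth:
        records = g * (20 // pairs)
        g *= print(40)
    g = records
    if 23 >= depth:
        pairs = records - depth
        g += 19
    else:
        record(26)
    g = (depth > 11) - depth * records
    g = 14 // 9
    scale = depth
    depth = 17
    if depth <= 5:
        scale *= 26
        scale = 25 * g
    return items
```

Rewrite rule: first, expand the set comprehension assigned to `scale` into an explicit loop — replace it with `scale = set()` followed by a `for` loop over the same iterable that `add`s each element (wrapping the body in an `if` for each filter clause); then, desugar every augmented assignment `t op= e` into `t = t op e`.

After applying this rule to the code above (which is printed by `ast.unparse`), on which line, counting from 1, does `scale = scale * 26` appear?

20

Transformed code:
def compute(pairs, records, items):
    scale = set()
    for items in g:
        scale.add(38)
    g = pairs
    for g in depth:
        records = g * (20 // pairs)
        g = g * print(40)
    g = records
    if 23 >= depth:
        pairs = records - depth
        g = g + 19
    else:
        record(26)
    g = (depth > 11) - depth * records
    g = 14 // 9
    scale = depth
    depth = 17
    if depth <= 5:
        scale = scale * 26
        scale = 25 * g
    return items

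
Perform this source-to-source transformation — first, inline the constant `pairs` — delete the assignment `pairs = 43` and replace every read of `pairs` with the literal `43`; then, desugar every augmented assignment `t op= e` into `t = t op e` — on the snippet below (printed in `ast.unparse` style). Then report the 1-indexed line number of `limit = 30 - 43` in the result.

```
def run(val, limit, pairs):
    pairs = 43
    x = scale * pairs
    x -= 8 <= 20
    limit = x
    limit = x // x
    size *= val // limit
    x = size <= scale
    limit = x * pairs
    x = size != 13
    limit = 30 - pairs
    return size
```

Transformed code:
def run(val, limit, pairs):
    x = scale * 43
    x = x - (8 <= 20)
    limit = x
    limit = x // x
    size = size * (val // limit)
    x = size <= scale
    limit = x * 43
    x = size != 13
    limit = 30 - 43
    return size

10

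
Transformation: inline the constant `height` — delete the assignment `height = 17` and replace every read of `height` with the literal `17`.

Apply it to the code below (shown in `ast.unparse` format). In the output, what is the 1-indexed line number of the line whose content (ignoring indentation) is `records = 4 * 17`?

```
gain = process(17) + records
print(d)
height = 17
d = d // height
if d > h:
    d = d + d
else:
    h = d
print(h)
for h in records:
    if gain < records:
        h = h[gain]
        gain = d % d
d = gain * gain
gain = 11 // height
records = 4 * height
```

Transformed code:
gain = process(17) + records
print(d)
d = d // 17
if d > h:
    d = d + d
else:
    h = d
print(h)
for h in records:
    if gain < records:
        h = h[gain]
        gain = d % d
d = gain * gain
gain = 11 // 17
records = 4 * 17

15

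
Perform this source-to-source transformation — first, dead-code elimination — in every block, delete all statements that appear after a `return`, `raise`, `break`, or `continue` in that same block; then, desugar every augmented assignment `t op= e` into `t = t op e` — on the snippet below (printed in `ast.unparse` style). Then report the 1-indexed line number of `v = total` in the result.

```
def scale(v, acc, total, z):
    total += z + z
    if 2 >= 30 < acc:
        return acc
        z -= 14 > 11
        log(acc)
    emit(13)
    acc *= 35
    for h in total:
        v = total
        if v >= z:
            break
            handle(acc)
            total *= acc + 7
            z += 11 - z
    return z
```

Transformed code:
def scale(v, acc, total, z):
    total = total + (z + z)
    if 2 >= 30 < acc:
        return acc
    emit(13)
    acc = acc * 35
    for h in total:
        v = total
        if v >= z:
            break
    return z

8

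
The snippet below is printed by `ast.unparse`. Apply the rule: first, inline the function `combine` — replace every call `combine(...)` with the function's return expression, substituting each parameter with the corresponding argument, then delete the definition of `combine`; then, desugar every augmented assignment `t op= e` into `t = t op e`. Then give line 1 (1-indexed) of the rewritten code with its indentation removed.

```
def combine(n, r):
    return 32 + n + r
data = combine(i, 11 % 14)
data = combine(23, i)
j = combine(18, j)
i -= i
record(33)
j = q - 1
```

data = 32 + i + 11 % 14

Transformed code:
data = 32 + i + 11 % 14
data = 32 + 23 + i
j = 32 + 18 + j
i = i - i
record(33)
j = q - 1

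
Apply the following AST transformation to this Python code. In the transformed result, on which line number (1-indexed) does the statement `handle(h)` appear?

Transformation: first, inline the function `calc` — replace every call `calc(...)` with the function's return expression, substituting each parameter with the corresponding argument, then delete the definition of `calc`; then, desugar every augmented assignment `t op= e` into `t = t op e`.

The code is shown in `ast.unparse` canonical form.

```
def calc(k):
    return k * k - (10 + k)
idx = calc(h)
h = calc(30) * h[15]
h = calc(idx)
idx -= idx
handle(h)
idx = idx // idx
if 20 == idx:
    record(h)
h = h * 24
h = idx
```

5

Transformed code:
idx = h * h - (10 + h)
h = (30 * 30 - (10 + 30)) * h[15]
h = idx * idx - (10 + idx)
idx = idx - idx
handle(h)
idx = idx // idx
if 20 == idx:
    record(h)
h = h * 24
h = idx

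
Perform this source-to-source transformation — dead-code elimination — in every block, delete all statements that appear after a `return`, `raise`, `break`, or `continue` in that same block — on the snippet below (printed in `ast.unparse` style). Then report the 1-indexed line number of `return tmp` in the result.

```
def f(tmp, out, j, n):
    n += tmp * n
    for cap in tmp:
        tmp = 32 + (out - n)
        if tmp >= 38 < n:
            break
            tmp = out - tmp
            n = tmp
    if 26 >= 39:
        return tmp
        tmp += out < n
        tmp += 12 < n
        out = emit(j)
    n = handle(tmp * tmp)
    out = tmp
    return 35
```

Transformed code:
def f(tmp, out, j, n):
    n += tmp * n
    for cap in tmp:
        tmp = 32 + (out - n)
        if tmp >= 38 < n:
            break
    if 26 >= 39:
        return tmp
    n = handle(tmp * tmp)
    out = tmp
    return 35

8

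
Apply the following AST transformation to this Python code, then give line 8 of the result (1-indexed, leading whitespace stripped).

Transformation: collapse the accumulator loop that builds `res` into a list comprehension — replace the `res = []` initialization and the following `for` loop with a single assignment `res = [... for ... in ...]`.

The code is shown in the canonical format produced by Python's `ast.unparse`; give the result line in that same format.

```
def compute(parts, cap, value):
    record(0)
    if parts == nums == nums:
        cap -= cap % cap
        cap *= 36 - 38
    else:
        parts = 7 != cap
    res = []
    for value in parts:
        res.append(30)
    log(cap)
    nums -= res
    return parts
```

Transformed code:
def compute(parts, cap, value):
    record(0)
    if parts == nums == nums:
        cap -= cap % cap
        cap *= 36 - 38
    else:
        parts = 7 != cap
    res = [30 for value in parts]
    log(cap)
    nums -= res
    return parts

res = [30 for value in parts]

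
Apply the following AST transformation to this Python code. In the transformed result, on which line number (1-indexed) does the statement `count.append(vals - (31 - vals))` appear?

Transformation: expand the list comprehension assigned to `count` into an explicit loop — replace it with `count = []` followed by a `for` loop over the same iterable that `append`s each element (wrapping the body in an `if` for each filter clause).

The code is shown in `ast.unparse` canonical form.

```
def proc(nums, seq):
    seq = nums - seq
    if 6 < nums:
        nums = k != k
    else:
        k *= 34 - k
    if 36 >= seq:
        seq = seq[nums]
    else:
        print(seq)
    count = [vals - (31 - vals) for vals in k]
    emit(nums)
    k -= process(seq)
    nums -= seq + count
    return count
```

Transformed code:
def proc(nums, seq):
    seq = nums - seq
    if 6 < nums:
        nums = k != k
    else:
        k *= 34 - k
    if 36 >= seq:
        seq = seq[nums]
    else:
        print(seq)
    count = []
    for vals in k:
        count.append(vals - (31 - vals))
    emit(nums)
    k -= process(seq)
    nums -= seq + count
    return count

13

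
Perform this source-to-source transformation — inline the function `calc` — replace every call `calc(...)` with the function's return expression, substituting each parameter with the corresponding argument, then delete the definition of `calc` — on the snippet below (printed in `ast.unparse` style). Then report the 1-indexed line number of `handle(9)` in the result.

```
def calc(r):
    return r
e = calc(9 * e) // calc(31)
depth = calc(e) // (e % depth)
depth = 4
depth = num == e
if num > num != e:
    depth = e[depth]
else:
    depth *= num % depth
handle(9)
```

9

Transformed code:
e = 9 * e // 31
depth = e // (e % depth)
depth = 4
depth = num == e
if num > num != e:
    depth = e[depth]
else:
    depth *= num % depth
handle(9)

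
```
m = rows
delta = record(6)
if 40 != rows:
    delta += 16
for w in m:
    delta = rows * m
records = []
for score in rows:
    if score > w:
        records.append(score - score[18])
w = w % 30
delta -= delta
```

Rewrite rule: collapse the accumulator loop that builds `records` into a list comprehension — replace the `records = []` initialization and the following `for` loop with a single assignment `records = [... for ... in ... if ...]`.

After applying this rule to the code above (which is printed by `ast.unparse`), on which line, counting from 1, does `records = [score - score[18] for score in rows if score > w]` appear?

7

Transformed code:
m = rows
delta = record(6)
if 40 != rows:
    delta += 16
for w in m:
    delta = rows * m
records = [score - score[18] for score in rows if score > w]
w = w % 30
delta -= delta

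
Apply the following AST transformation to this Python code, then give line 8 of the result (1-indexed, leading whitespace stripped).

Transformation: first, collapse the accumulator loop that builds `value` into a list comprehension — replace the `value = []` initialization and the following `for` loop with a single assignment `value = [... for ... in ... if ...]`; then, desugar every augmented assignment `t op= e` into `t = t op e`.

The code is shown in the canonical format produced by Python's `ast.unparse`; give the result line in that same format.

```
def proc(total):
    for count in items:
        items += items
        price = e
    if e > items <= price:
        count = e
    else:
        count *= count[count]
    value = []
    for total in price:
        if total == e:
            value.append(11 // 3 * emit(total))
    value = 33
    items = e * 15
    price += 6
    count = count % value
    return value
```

count = count * count[count]

Transformed code:
def proc(total):
    for count in items:
        items = items + items
        price = e
    if e > items <= price:
        count = e
    else:
        count = count * count[count]
    value = [11 // 3 * emit(total) for total in price if total == e]
    value = 33
    items = e * 15
    price = price + 6
    count = count % value
    return value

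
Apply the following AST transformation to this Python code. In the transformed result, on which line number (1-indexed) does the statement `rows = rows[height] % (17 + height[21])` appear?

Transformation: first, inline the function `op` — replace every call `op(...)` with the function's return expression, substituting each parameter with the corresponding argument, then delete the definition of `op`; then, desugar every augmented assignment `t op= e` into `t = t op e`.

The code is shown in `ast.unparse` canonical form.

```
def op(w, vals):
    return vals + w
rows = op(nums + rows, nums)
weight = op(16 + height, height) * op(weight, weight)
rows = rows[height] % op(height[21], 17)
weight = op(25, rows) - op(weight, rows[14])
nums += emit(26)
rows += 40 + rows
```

Transformed code:
rows = nums + (nums + rows)
weight = (height + (16 + height)) * (weight + weight)
rows = rows[height] % (17 + height[21])
weight = rows + 25 - (rows[14] + weight)
nums = nums + emit(26)
rows = rows + (40 + rows)

3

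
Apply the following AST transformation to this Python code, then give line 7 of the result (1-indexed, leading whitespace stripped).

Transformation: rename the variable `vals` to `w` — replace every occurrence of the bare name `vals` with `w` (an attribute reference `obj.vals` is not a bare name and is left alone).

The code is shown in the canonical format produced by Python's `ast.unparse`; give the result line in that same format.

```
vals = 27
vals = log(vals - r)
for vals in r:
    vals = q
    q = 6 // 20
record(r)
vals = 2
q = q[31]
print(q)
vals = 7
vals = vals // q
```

Transformed code:
w = 27
w = log(w - r)
for w in r:
    w = q
    q = 6 // 20
record(r)
w = 2
q = q[31]
print(q)
w = 7
w = w // q

w = 2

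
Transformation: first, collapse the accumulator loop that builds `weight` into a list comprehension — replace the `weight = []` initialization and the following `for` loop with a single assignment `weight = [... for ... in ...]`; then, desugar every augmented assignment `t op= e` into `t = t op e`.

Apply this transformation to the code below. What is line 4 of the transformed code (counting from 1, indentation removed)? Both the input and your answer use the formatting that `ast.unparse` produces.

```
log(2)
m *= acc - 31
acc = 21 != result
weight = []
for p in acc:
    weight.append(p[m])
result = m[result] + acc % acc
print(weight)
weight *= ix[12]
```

weight = [p[m] for p in acc]

Transformed code:
log(2)
m = m * (acc - 31)
acc = 21 != result
weight = [p[m] for p in acc]
result = m[result] + acc % acc
print(weight)
weight = weight * ix[12]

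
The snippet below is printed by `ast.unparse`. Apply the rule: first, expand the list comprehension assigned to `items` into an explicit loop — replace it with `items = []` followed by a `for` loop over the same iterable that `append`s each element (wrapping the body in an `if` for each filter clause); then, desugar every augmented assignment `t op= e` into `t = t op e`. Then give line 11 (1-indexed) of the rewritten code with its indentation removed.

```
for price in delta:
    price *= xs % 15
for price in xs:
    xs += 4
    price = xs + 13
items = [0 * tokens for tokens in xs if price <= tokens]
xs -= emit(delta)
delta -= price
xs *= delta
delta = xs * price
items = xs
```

Transformed code:
for price in delta:
    price = price * (xs % 15)
for price in xs:
    xs = xs + 4
    price = xs + 13
items = []
for tokens in xs:
    if price <= tokens:
        items.append(0 * tokens)
xs = xs - emit(delta)
delta = delta - price
xs = xs * delta
delta = xs * price
items = xs

delta = delta - price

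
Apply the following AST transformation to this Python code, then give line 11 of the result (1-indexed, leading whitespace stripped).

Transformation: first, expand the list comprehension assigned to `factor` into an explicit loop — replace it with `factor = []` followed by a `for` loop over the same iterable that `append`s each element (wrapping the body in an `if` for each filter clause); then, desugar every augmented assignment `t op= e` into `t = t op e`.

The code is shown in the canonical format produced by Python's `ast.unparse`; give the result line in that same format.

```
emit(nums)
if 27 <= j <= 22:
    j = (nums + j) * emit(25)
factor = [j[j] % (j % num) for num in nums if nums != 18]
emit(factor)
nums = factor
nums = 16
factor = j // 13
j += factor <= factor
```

factor = j // 13

Transformed code:
emit(nums)
if 27 <= j <= 22:
    j = (nums + j) * emit(25)
factor = []
for num in nums:
    if nums != 18:
        factor.append(j[j] % (j % num))
emit(factor)
nums = factor
nums = 16
factor = j // 13
j = j + (factor <= factor)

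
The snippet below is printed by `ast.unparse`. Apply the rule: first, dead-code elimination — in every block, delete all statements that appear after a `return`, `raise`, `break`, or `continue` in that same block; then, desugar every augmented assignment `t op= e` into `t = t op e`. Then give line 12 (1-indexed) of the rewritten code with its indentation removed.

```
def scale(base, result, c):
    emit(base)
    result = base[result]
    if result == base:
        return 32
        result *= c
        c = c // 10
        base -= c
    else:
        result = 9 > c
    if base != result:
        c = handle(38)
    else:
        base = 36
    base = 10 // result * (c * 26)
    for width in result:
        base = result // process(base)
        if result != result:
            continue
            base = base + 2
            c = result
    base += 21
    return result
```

Transformed code:
def scale(base, result, c):
    emit(base)
    result = base[result]
    if result == base:
        return 32
    else:
        result = 9 > c
    if base != result:
        c = handle(38)
    else:
        base = 36
    base = 10 // result * (c * 26)
    for width in result:
        base = result // process(base)
        if result != result:
            continue
    base = base + 21
    return result

base = 10 // result * (c * 26)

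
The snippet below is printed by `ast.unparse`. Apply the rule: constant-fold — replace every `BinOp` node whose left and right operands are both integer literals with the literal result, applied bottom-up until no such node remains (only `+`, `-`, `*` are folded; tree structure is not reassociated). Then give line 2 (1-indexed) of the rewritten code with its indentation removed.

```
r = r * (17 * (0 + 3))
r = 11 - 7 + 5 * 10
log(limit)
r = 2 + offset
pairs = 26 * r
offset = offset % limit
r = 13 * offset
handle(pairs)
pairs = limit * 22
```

Transformed code:
r = r * 51
r = 54
log(limit)
r = 2 + offset
pairs = 26 * r
offset = offset % limit
r = 13 * offset
handle(pairs)
pairs = limit * 22

r = 54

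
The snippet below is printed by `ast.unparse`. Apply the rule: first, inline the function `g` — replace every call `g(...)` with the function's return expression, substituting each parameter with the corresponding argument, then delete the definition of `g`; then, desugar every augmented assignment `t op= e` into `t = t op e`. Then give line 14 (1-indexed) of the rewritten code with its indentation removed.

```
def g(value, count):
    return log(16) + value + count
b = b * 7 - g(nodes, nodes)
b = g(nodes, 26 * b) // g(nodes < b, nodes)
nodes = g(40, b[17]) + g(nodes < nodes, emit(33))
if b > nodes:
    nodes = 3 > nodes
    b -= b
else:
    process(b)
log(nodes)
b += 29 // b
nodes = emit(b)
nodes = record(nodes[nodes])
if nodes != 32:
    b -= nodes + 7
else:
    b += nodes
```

b = b - (nodes + 7)

Transformed code:
b = b * 7 - (log(16) + nodes + nodes)
b = (log(16) + nodes + 26 * b) // (log(16) + (nodes < b) + nodes)
nodes = log(16) + 40 + b[17] + (log(16) + (nodes < nodes) + emit(33))
if b > nodes:
    nodes = 3 > nodes
    b = b - b
else:
    process(b)
log(nodes)
b = b + 29 // b
nodes = emit(b)
nodes = record(nodes[nodes])
if nodes != 32:
    b = b - (nodes + 7)
else:
    b = b + nodes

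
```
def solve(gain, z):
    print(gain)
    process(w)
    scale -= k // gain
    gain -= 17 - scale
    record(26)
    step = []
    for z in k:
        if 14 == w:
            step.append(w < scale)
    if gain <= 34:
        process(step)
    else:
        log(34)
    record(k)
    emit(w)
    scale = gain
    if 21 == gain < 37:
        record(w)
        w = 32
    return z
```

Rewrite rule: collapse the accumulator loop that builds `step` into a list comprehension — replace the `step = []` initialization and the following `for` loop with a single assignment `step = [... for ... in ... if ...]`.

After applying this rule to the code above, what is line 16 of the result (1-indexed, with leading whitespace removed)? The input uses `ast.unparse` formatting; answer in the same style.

Transformed code:
def solve(gain, z):
    print(gain)
    process(w)
    scale -= k // gain
    gain -= 17 - scale
    record(26)
    step = [w < scale for z in k if 14 == w]
    if gain <= 34:
        process(step)
    else:
        log(34)
    record(k)
    emit(w)
    scale = gain
    if 21 == gain < 37:
        record(w)
        w = 32
    return z

record(w)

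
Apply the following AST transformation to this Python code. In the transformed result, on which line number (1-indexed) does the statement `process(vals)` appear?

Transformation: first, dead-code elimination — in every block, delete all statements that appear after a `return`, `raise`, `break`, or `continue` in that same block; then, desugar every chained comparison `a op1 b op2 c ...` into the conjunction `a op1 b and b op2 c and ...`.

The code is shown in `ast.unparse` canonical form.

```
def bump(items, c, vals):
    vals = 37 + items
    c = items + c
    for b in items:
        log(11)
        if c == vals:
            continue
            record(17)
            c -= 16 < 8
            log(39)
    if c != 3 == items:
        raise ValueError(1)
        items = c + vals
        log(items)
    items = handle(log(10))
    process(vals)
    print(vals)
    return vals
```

11

Transformed code:
def bump(items, c, vals):
    vals = 37 + items
    c = items + c
    for b in items:
        log(11)
        if c == vals:
            continue
    if c != 3 and 3 == items:
        raise ValueError(1)
    items = handle(log(10))
    process(vals)
    print(vals)
    return vals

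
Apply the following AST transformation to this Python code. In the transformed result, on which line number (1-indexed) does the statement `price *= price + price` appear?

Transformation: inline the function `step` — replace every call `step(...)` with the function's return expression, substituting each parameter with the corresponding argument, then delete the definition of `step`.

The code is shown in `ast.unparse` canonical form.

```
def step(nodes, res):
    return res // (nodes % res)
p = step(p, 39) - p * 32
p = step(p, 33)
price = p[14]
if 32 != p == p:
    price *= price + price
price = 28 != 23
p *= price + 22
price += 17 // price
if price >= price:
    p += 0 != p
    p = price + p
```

5

Transformed code:
p = 39 // (p % 39) - p * 32
p = 33 // (p % 33)
price = p[14]
if 32 != p == p:
    price *= price + price
price = 28 != 23
p *= price + 22
price += 17 // price
if price >= price:
    p += 0 != p
    p = price + p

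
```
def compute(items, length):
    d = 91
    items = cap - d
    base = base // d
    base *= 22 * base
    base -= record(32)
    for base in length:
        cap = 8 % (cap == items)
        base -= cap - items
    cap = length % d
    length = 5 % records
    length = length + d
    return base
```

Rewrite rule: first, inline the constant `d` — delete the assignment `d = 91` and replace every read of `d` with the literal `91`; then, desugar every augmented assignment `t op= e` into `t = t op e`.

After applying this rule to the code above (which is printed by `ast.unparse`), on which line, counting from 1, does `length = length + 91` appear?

11

Transformed code:
def compute(items, length):
    items = cap - 91
    base = base // 91
    base = base * (22 * base)
    base = base - record(32)
    for base in length:
        cap = 8 % (cap == items)
        base = base - (cap - items)
    cap = length % 91
    length = 5 % records
    length = length + 91
    return base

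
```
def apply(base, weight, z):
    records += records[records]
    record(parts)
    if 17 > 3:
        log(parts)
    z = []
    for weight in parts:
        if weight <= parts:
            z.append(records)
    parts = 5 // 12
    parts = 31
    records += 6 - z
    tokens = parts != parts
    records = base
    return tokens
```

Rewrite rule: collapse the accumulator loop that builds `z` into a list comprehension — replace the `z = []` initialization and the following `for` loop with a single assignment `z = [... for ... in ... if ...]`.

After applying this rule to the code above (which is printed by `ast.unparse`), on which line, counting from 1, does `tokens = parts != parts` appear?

Transformed code:
def apply(base, weight, z):
    records += records[records]
    record(parts)
    if 17 > 3:
        log(parts)
    z = [records for weight in parts if weight <= parts]
    parts = 5 // 12
    parts = 31
    records += 6 - z
    tokens = parts != parts
    records = base
    return tokens

10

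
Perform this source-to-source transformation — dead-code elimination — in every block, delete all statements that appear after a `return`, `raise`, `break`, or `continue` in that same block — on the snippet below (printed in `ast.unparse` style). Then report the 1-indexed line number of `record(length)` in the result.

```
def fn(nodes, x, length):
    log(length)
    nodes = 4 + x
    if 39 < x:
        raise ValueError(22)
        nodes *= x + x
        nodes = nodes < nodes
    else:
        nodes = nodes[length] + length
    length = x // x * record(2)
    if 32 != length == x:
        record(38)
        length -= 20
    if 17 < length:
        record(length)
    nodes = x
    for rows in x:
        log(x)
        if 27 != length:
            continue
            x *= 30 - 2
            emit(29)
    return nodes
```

13

Transformed code:
def fn(nodes, x, length):
    log(length)
    nodes = 4 + x
    if 39 < x:
        raise ValueError(22)
    else:
        nodes = nodes[length] + length
    length = x // x * record(2)
    if 32 != length == x:
        record(38)
        length -= 20
    if 17 < length:
        record(length)
    nodes = x
    for rows in x:
        log(x)
        if 27 != length:
            continue
    return nodes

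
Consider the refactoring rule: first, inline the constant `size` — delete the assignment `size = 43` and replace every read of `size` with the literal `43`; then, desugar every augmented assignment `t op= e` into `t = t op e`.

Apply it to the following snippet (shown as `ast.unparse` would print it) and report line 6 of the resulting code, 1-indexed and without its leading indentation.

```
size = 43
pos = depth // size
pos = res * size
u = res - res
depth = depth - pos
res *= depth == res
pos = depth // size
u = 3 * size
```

Transformed code:
pos = depth // 43
pos = res * 43
u = res - res
depth = depth - pos
res = res * (depth == res)
pos = depth // 43
u = 3 * 43

pos = depth // 43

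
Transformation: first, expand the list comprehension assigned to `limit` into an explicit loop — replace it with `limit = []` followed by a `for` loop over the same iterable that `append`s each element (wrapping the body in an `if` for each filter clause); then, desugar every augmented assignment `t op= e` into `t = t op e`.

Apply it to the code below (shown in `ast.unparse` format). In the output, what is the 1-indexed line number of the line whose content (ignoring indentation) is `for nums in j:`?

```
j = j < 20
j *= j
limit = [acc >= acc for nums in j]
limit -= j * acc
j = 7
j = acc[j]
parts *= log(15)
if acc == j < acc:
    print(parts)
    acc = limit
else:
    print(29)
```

4

Transformed code:
j = j < 20
j = j * j
limit = []
for nums in j:
    limit.append(acc >= acc)
limit = limit - j * acc
j = 7
j = acc[j]
parts = parts * log(15)
if acc == j < acc:
    print(parts)
    acc = limit
else:
    print(29)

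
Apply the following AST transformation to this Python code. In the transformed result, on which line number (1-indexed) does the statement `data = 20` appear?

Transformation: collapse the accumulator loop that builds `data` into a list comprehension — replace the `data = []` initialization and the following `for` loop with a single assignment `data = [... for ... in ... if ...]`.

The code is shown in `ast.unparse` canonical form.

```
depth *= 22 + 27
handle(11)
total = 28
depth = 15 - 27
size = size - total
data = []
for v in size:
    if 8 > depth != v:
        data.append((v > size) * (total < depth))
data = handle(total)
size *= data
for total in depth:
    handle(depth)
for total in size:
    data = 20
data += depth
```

Transformed code:
depth *= 22 + 27
handle(11)
total = 28
depth = 15 - 27
size = size - total
data = [(v > size) * (total < depth) for v in size if 8 > depth != v]
data = handle(total)
size *= data
for total in depth:
    handle(depth)
for total in size:
    data = 20
data += depth

12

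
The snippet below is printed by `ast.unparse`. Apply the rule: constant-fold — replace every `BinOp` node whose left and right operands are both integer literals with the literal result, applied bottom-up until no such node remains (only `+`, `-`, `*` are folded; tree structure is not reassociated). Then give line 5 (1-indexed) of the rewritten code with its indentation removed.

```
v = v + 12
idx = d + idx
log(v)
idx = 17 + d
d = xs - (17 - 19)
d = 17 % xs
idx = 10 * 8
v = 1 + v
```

d = xs - -2

Transformed code:
v = v + 12
idx = d + idx
log(v)
idx = 17 + d
d = xs - -2
d = 17 % xs
idx = 80
v = 1 + v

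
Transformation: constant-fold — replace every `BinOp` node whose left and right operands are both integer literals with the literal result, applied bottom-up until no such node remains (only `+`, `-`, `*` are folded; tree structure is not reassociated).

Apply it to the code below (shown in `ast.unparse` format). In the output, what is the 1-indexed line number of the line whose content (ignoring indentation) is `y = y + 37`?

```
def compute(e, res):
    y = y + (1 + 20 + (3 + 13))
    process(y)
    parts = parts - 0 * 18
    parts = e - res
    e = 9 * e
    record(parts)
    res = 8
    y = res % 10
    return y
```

2

Transformed code:
def compute(e, res):
    y = y + 37
    process(y)
    parts = parts - 0
    parts = e - res
    e = 9 * e
    record(parts)
    res = 8
    y = res % 10
    return y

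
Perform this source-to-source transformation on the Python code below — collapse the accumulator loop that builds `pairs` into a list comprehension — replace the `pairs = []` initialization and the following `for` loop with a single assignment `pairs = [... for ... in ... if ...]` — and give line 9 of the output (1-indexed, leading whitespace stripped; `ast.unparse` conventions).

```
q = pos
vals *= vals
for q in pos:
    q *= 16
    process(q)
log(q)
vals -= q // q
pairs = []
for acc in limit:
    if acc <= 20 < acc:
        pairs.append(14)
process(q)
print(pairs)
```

Transformed code:
q = pos
vals *= vals
for q in pos:
    q *= 16
    process(q)
log(q)
vals -= q // q
pairs = [14 for acc in limit if acc <= 20 < acc]
process(q)
print(pairs)

process(q)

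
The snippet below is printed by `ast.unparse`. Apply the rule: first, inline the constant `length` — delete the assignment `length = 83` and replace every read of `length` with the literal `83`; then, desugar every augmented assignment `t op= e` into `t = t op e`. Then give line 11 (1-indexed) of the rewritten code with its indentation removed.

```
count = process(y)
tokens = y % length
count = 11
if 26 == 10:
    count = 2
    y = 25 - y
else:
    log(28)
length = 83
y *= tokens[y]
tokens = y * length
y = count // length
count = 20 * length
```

Transformed code:
count = process(y)
tokens = y % 83
count = 11
if 26 == 10:
    count = 2
    y = 25 - y
else:
    log(28)
y = y * tokens[y]
tokens = y * 83
y = count // 83
count = 20 * 83

y = count // 83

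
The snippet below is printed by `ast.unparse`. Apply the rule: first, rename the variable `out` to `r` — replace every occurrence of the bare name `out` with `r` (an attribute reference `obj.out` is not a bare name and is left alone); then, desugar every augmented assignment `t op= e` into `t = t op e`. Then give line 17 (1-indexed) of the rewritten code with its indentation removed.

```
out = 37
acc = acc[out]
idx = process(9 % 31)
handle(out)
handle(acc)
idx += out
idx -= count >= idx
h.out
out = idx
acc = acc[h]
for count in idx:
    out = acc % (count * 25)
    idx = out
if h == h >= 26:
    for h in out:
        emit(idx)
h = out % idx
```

Transformed code:
r = 37
acc = acc[r]
idx = process(9 % 31)
handle(r)
handle(acc)
idx = idx + r
idx = idx - (count >= idx)
h.out
r = idx
acc = acc[h]
for count in idx:
    r = acc % (count * 25)
    idx = r
if h == h >= 26:
    for h in r:
        emit(idx)
h = r % idx

h = r % idx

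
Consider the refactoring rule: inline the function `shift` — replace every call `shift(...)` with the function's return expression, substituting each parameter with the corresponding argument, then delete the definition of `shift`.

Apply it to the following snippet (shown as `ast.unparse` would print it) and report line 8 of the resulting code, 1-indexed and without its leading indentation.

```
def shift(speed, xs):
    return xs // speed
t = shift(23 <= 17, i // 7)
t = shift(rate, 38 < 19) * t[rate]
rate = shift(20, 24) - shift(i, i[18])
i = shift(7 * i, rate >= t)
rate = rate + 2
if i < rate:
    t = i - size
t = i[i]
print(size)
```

Transformed code:
t = i // 7 // (23 <= 17)
t = (38 < 19) // rate * t[rate]
rate = 24 // 20 - i[18] // i
i = (rate >= t) // (7 * i)
rate = rate + 2
if i < rate:
    t = i - size
t = i[i]
print(size)

t = i[i]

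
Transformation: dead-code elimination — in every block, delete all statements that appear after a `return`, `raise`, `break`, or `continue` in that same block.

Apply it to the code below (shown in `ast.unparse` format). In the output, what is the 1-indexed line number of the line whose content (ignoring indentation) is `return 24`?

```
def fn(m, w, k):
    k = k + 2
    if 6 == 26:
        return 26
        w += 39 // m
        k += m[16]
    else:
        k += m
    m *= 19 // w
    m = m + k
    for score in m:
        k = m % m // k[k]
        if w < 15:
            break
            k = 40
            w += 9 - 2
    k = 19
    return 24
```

Transformed code:
def fn(m, w, k):
    k = k + 2
    if 6 == 26:
        return 26
    else:
        k += m
    m *= 19 // w
    m = m + k
    for score in m:
        k = m % m // k[k]
        if w < 15:
            break
    k = 19
    return 24

14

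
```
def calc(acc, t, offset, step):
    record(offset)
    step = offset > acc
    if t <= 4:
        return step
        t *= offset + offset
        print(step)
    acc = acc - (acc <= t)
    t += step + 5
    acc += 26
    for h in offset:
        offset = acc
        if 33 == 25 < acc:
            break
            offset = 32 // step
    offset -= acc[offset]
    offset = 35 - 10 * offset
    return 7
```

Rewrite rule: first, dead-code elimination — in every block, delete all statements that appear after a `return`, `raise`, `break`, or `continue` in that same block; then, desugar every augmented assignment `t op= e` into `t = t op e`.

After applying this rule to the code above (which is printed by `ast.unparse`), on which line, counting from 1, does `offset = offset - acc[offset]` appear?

13

Transformed code:
def calc(acc, t, offset, step):
    record(offset)
    step = offset > acc
    if t <= 4:
        return step
    acc = acc - (acc <= t)
    t = t + (step + 5)
    acc = acc + 26
    for h in offset:
        offset = acc
        if 33 == 25 < acc:
            break
    offset = offset - acc[offset]
    offset = 35 - 10 * offset
    return 7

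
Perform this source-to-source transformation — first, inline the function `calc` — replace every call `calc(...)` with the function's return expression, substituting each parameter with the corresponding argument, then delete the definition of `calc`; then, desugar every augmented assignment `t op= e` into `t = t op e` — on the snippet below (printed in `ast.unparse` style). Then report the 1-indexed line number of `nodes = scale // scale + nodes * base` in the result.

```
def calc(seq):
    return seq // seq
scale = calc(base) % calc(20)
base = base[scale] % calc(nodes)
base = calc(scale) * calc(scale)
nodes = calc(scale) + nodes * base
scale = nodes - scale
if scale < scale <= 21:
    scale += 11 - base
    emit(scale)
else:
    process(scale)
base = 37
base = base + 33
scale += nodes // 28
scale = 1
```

Transformed code:
scale = base // base % (20 // 20)
base = base[scale] % (nodes // nodes)
base = scale // scale * (scale // scale)
nodes = scale // scale + nodes * base
scale = nodes - scale
if scale < scale <= 21:
    scale = scale + (11 - base)
    emit(scale)
else:
    process(scale)
base = 37
base = base + 33
scale = scale + nodes // 28
scale = 1

4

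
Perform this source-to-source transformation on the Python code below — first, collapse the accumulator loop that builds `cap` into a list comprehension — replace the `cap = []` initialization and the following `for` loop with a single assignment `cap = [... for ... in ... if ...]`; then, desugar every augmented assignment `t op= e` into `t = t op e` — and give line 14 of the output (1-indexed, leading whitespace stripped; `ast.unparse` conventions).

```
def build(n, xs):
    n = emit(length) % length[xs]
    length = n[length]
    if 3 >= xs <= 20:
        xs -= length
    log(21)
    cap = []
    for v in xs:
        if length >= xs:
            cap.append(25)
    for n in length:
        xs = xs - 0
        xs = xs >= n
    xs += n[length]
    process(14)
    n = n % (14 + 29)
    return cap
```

Transformed code:
def build(n, xs):
    n = emit(length) % length[xs]
    length = n[length]
    if 3 >= xs <= 20:
        xs = xs - length
    log(21)
    cap = [25 for v in xs if length >= xs]
    for n in length:
        xs = xs - 0
        xs = xs >= n
    xs = xs + n[length]
    process(14)
    n = n % (14 + 29)
    return cap

return cap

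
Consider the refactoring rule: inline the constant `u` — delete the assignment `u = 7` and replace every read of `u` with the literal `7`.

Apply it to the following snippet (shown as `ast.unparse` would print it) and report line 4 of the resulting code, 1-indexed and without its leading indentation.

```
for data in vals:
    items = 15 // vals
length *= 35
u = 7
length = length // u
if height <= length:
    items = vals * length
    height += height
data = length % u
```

Transformed code:
for data in vals:
    items = 15 // vals
length *= 35
length = length // 7
if height <= length:
    items = vals * length
    height += height
data = length % 7

length = length // 7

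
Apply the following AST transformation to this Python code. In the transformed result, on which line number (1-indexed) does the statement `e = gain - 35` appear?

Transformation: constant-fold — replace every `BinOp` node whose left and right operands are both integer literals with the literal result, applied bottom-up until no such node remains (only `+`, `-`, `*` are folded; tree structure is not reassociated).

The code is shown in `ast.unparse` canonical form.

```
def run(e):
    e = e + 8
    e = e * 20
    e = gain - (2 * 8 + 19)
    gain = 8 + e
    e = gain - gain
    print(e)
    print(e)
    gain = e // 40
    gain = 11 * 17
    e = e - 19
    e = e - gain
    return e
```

Transformed code:
def run(e):
    e = e + 8
    e = e * 20
    e = gain - 35
    gain = 8 + e
    e = gain - gain
    print(e)
    print(e)
    gain = e // 40
    gain = 187
    e = e - 19
    e = e - gain
    return e

4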